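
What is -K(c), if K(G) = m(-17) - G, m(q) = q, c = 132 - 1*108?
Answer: 41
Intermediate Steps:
c = 24 (c = 132 - 108 = 24)
K(G) = -17 - G
-K(c) = -(-17 - 1*24) = -(-17 - 24) = -1*(-41) = 41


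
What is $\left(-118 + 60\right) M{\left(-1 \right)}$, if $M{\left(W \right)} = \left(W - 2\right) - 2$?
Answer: $290$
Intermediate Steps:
$M{\left(W \right)} = -4 + W$ ($M{\left(W \right)} = \left(-2 + W\right) - 2 = -4 + W$)
$\left(-118 + 60\right) M{\left(-1 \right)} = \left(-118 + 60\right) \left(-4 - 1\right) = \left(-58\right) \left(-5\right) = 290$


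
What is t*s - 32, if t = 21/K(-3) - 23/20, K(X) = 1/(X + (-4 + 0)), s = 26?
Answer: -38839/10 ≈ -3883.9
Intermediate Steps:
K(X) = 1/(-4 + X) (K(X) = 1/(X - 4) = 1/(-4 + X))
t = -2963/20 (t = 21/(1/(-4 - 3)) - 23/20 = 21/(1/(-7)) - 23*1/20 = 21/(-⅐) - 23/20 = 21*(-7) - 23/20 = -147 - 23/20 = -2963/20 ≈ -148.15)
t*s - 32 = -2963/20*26 - 32 = -38519/10 - 32 = -38839/10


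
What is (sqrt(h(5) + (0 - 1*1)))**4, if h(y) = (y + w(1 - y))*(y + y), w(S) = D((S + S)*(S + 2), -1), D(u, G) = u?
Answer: 43681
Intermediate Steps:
w(S) = 2*S*(2 + S) (w(S) = (S + S)*(S + 2) = (2*S)*(2 + S) = 2*S*(2 + S))
h(y) = 2*y*(y + 2*(1 - y)*(3 - y)) (h(y) = (y + 2*(1 - y)*(2 + (1 - y)))*(y + y) = (y + 2*(1 - y)*(3 - y))*(2*y) = 2*y*(y + 2*(1 - y)*(3 - y)))
(sqrt(h(5) + (0 - 1*1)))**4 = (sqrt(2*5*(5 + 2*(-1 + 5)*(-3 + 5)) + (0 - 1*1)))**4 = (sqrt(2*5*(5 + 2*4*2) + (0 - 1)))**4 = (sqrt(2*5*(5 + 16) - 1))**4 = (sqrt(2*5*21 - 1))**4 = (sqrt(210 - 1))**4 = (sqrt(209))**4 = 43681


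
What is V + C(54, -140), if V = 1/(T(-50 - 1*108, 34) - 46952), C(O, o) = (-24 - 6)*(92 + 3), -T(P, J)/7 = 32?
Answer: -134451601/47176 ≈ -2850.0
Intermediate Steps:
T(P, J) = -224 (T(P, J) = -7*32 = -224)
C(O, o) = -2850 (C(O, o) = -30*95 = -2850)
V = -1/47176 (V = 1/(-224 - 46952) = 1/(-47176) = -1/47176 ≈ -2.1197e-5)
V + C(54, -140) = -1/47176 - 2850 = -134451601/47176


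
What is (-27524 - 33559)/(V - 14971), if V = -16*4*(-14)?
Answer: 61083/14075 ≈ 4.3398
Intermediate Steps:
V = 896 (V = -64*(-14) = 896)
(-27524 - 33559)/(V - 14971) = (-27524 - 33559)/(896 - 14971) = -61083/(-14075) = -61083*(-1/14075) = 61083/14075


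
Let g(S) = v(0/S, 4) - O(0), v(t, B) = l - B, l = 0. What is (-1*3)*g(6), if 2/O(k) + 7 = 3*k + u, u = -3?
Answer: 57/5 ≈ 11.400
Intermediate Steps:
O(k) = 2/(-10 + 3*k) (O(k) = 2/(-7 + (3*k - 3)) = 2/(-7 + (-3 + 3*k)) = 2/(-10 + 3*k))
v(t, B) = -B (v(t, B) = 0 - B = -B)
g(S) = -19/5 (g(S) = -1*4 - 2/(-10 + 3*0) = -4 - 2/(-10 + 0) = -4 - 2/(-10) = -4 - 2*(-1)/10 = -4 - 1*(-1/5) = -4 + 1/5 = -19/5)
(-1*3)*g(6) = -1*3*(-19/5) = -3*(-19/5) = 57/5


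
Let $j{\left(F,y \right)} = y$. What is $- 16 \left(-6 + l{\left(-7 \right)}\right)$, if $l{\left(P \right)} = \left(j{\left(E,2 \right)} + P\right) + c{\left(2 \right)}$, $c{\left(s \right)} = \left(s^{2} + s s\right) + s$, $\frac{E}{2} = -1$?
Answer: $16$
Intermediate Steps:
$E = -2$ ($E = 2 \left(-1\right) = -2$)
$c{\left(s \right)} = s + 2 s^{2}$ ($c{\left(s \right)} = \left(s^{2} + s^{2}\right) + s = 2 s^{2} + s = s + 2 s^{2}$)
$l{\left(P \right)} = 12 + P$ ($l{\left(P \right)} = \left(2 + P\right) + 2 \left(1 + 2 \cdot 2\right) = \left(2 + P\right) + 2 \left(1 + 4\right) = \left(2 + P\right) + 2 \cdot 5 = \left(2 + P\right) + 10 = 12 + P$)
$- 16 \left(-6 + l{\left(-7 \right)}\right) = - 16 \left(-6 + \left(12 - 7\right)\right) = - 16 \left(-6 + 5\right) = \left(-16\right) \left(-1\right) = 16$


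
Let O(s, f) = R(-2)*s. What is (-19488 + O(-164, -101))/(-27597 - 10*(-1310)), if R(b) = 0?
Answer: 2784/2071 ≈ 1.3443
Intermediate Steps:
O(s, f) = 0 (O(s, f) = 0*s = 0)
(-19488 + O(-164, -101))/(-27597 - 10*(-1310)) = (-19488 + 0)/(-27597 - 10*(-1310)) = -19488/(-27597 + 13100) = -19488/(-14497) = -19488*(-1/14497) = 2784/2071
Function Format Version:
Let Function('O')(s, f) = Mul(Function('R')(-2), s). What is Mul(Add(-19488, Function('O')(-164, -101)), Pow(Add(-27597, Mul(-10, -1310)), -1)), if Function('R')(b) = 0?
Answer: Rational(2784, 2071) ≈ 1.3443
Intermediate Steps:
Function('O')(s, f) = 0 (Function('O')(s, f) = Mul(0, s) = 0)
Mul(Add(-19488, Function('O')(-164, -101)), Pow(Add(-27597, Mul(-10, -1310)), -1)) = Mul(Add(-19488, 0), Pow(Add(-27597, Mul(-10, -1310)), -1)) = Mul(-19488, Pow(Add(-27597, 13100), -1)) = Mul(-19488, Pow(-14497, -1)) = Mul(-19488, Rational(-1, 14497)) = Rational(2784, 2071)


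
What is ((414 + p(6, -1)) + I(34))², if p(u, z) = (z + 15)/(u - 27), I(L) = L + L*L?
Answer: 23136100/9 ≈ 2.5707e+6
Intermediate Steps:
I(L) = L + L²
p(u, z) = (15 + z)/(-27 + u)
((414 + p(6, -1)) + I(34))² = ((414 + (15 - 1)/(-27 + 6)) + 34*(1 + 34))² = ((414 + 14/(-21)) + 34*35)² = ((414 - 1/21*14) + 1190)² = ((414 - ⅔) + 1190)² = (1240/3 + 1190)² = (4810/3)² = 23136100/9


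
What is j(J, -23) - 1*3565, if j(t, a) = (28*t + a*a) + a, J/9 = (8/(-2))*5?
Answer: -8099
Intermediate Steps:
J = -180 (J = 9*((8/(-2))*5) = 9*((8*(-1/2))*5) = 9*(-4*5) = 9*(-20) = -180)
j(t, a) = a + a**2 + 28*t (j(t, a) = (28*t + a**2) + a = (a**2 + 28*t) + a = a + a**2 + 28*t)
j(J, -23) - 1*3565 = (-23 + (-23)**2 + 28*(-180)) - 1*3565 = (-23 + 529 - 5040) - 3565 = -4534 - 3565 = -8099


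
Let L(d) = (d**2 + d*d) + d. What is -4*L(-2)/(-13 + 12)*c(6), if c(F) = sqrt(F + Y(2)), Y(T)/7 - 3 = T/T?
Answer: 24*sqrt(34) ≈ 139.94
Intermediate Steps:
L(d) = d + 2*d**2 (L(d) = (d**2 + d**2) + d = 2*d**2 + d = d + 2*d**2)
Y(T) = 28 (Y(T) = 21 + 7*(T/T) = 21 + 7*1 = 21 + 7 = 28)
c(F) = sqrt(28 + F) (c(F) = sqrt(F + 28) = sqrt(28 + F))
-4*L(-2)/(-13 + 12)*c(6) = -4*(-2*(1 + 2*(-2)))/(-13 + 12)*sqrt(28 + 6) = -4*-2*(1 - 4)/(-1)*sqrt(34) = -4*-2*(-3)*(-1)*sqrt(34) = -4*6*(-1)*sqrt(34) = -(-24)*sqrt(34) = 24*sqrt(34)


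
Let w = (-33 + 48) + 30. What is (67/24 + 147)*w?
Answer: 53925/8 ≈ 6740.6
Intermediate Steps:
w = 45 (w = 15 + 30 = 45)
(67/24 + 147)*w = (67/24 + 147)*45 = (3595/24)*45 = 53925/8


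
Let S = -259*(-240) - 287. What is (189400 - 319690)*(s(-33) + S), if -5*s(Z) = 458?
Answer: -8049498606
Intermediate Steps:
S = 61873 (S = 62160 - 287 = 61873)
s(Z) = -458/5 (s(Z) = -⅕*458 = -458/5)
(189400 - 319690)*(s(-33) + S) = (189400 - 319690)*(-458/5 + 61873) = -130290*308907/5 = -8049498606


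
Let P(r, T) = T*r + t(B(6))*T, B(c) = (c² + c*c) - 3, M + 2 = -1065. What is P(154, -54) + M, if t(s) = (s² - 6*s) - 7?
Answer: -243743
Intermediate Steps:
M = -1067 (M = -2 - 1065 = -1067)
B(c) = -3 + 2*c² (B(c) = (c² + c²) - 3 = 2*c² - 3 = -3 + 2*c²)
t(s) = -7 + s² - 6*s
P(r, T) = 4340*T + T*r (P(r, T) = T*r + (-7 + (-3 + 2*6²)² - 6*(-3 + 2*6²))*T = T*r + (-7 + (-3 + 2*36)² - 6*(-3 + 2*36))*T = T*r + (-7 + (-3 + 72)² - 6*(-3 + 72))*T = T*r + (-7 + 69² - 6*69)*T = T*r + (-7 + 4761 - 414)*T = T*r + 4340*T = 4340*T + T*r)
P(154, -54) + M = -54*(4340 + 154) - 1067 = -54*4494 - 1067 = -242676 - 1067 = -243743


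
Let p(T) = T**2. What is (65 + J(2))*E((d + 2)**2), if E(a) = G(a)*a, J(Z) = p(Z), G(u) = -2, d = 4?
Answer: -4968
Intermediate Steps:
J(Z) = Z**2
E(a) = -2*a
(65 + J(2))*E((d + 2)**2) = (65 + 2**2)*(-2*(4 + 2)**2) = (65 + 4)*(-2*6**2) = 69*(-2*36) = 69*(-72) = -4968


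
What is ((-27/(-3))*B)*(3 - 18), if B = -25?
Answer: 3375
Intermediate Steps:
((-27/(-3))*B)*(3 - 18) = (-27/(-3)*(-25))*(3 - 18) = (-27*(-⅓)*(-25))*(-15) = (9*(-25))*(-15) = -225*(-15) = 3375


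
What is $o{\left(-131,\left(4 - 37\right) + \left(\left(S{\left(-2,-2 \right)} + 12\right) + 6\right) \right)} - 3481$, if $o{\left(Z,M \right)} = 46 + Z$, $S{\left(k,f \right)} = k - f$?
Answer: $-3566$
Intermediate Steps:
$o{\left(-131,\left(4 - 37\right) + \left(\left(S{\left(-2,-2 \right)} + 12\right) + 6\right) \right)} - 3481 = \left(46 - 131\right) - 3481 = -85 - 3481 = -3566$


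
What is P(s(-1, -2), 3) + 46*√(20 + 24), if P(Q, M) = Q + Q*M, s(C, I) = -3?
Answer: -12 + 92*√11 ≈ 293.13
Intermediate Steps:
P(Q, M) = Q + M*Q
P(s(-1, -2), 3) + 46*√(20 + 24) = -3*(1 + 3) + 46*√(20 + 24) = -3*4 + 46*√44 = -12 + 46*(2*√11) = -12 + 92*√11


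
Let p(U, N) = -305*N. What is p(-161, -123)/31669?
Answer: 37515/31669 ≈ 1.1846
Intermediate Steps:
p(-161, -123)/31669 = -305*(-123)/31669 = 37515*(1/31669) = 37515/31669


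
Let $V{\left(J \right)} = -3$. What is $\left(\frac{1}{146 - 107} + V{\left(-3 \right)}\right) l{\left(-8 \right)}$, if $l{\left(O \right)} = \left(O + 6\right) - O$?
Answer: $- \frac{232}{13} \approx -17.846$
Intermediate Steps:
$l{\left(O \right)} = 6$ ($l{\left(O \right)} = \left(6 + O\right) - O = 6$)
$\left(\frac{1}{146 - 107} + V{\left(-3 \right)}\right) l{\left(-8 \right)} = \left(\frac{1}{146 - 107} - 3\right) 6 = \left(\frac{1}{39} - 3\right) 6 = \left(- \frac{116}{39}\right) 6 = - \frac{232}{13}$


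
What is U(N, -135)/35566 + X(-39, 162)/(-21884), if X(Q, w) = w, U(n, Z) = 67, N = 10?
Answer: -536933/97290793 ≈ -0.0055188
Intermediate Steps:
U(N, -135)/35566 + X(-39, 162)/(-21884) = 67/35566 + 162/(-21884) = 67*(1/35566) + 162*(-1/21884) = 67/35566 - 81/10942 = -536933/97290793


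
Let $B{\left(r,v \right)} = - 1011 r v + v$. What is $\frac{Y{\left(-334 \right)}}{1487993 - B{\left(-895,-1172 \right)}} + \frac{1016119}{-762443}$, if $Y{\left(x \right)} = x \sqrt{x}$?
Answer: $- \frac{1016119}{762443} - \frac{334 i \sqrt{334}}{1061967505} \approx -1.3327 - 5.7479 \cdot 10^{-6} i$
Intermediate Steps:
$Y{\left(x \right)} = x^{\frac{3}{2}}$
$B{\left(r,v \right)} = v - 1011 r v$ ($B{\left(r,v \right)} = - 1011 r v + v = v - 1011 r v$)
$\frac{Y{\left(-334 \right)}}{1487993 - B{\left(-895,-1172 \right)}} + \frac{1016119}{-762443} = \frac{\left(-334\right)^{\frac{3}{2}}}{1487993 - - 1172 \left(1 - -904845\right)} + \frac{1016119}{-762443} = \frac{\left(-334\right) i \sqrt{334}}{1487993 - - 1172 \left(1 + 904845\right)} + 1016119 \left(- \frac{1}{762443}\right) = \frac{\left(-334\right) i \sqrt{334}}{1487993 - \left(-1172\right) 904846} - \frac{1016119}{762443} = \frac{\left(-334\right) i \sqrt{334}}{1487993 - -1060479512} - \frac{1016119}{762443} = \frac{\left(-334\right) i \sqrt{334}}{1487993 + 1060479512} - \frac{1016119}{762443} = \frac{\left(-334\right) i \sqrt{334}}{1061967505} - \frac{1016119}{762443} = - 334 i \sqrt{334} \cdot \frac{1}{1061967505} - \frac{1016119}{762443} = - \frac{334 i \sqrt{334}}{1061967505} - \frac{1016119}{762443} = - \frac{1016119}{762443} - \frac{334 i \sqrt{334}}{1061967505}$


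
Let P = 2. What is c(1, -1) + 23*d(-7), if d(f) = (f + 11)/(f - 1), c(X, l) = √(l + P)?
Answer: -21/2 ≈ -10.500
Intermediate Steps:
c(X, l) = √(2 + l) (c(X, l) = √(l + 2) = √(2 + l))
d(f) = (11 + f)/(-1 + f)
c(1, -1) + 23*d(-7) = √(2 - 1) + 23*((11 - 7)/(-1 - 7)) = √1 + 23*(4/(-8)) = 1 + 23*(-⅛*4) = 1 + 23*(-½) = 1 - 23/2 = -21/2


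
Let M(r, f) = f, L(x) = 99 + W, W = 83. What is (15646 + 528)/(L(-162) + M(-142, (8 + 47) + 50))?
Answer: 16174/287 ≈ 56.355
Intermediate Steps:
L(x) = 182 (L(x) = 99 + 83 = 182)
(15646 + 528)/(L(-162) + M(-142, (8 + 47) + 50)) = (15646 + 528)/(182 + ((8 + 47) + 50)) = 16174/(182 + (55 + 50)) = 16174/(182 + 105) = 16174/287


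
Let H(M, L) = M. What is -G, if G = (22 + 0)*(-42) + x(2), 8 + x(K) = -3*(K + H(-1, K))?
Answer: 935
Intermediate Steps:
x(K) = -5 - 3*K (x(K) = -8 - 3*(K - 1) = -8 - 3*(-1 + K) = -8 + (3 - 3*K) = -5 - 3*K)
G = -935 (G = (22 + 0)*(-42) + (-5 - 3*2) = 22*(-42) + (-5 - 6) = -924 - 11 = -935)
-G = -1*(-935) = 935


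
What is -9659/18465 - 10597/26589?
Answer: -150832252/163655295 ≈ -0.92165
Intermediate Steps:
-9659/18465 - 10597/26589 = -150832252/163655295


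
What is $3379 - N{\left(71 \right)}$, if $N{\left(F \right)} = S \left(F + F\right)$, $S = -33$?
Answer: $8065$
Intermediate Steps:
$N{\left(F \right)} = - 66 F$ ($N{\left(F \right)} = - 33 \left(F + F\right) = - 33 \cdot 2 F = - 66 F$)
$3379 - N{\left(71 \right)} = 3379 - \left(-66\right) 71 = 3379 - -4686 = 3379 + 4686 = 8065$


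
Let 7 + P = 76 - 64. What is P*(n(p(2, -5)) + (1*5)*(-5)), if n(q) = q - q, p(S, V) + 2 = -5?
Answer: -125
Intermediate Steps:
p(S, V) = -7 (p(S, V) = -2 - 5 = -7)
n(q) = 0
P = 5 (P = -7 + (76 - 64) = -7 + 12 = 5)
P*(n(p(2, -5)) + (1*5)*(-5)) = 5*(0 + (1*5)*(-5)) = 5*(0 + 5*(-5)) = 5*(0 - 25) = 5*(-25) = -125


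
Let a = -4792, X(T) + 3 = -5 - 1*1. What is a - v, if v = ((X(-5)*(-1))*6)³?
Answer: -162256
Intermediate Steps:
X(T) = -9 (X(T) = -3 + (-5 - 1*1) = -3 + (-5 - 1) = -3 - 6 = -9)
v = 157464 (v = (-9*(-1)*6)³ = (9*6)³ = 54³ = 157464)
a - v = -4792 - 1*157464 = -4792 - 157464 = -162256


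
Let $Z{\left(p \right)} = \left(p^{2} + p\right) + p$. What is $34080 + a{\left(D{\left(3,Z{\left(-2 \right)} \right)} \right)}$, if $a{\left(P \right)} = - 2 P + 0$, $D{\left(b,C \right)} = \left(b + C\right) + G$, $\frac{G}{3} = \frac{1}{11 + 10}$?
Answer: $\frac{238516}{7} \approx 34074.0$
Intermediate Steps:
$G = \frac{1}{7}$ ($G = \frac{3}{11 + 10} = \frac{3}{21} = 3 \cdot \frac{1}{21} = \frac{1}{7} \approx 0.14286$)
$Z{\left(p \right)} = p^{2} + 2 p$ ($Z{\left(p \right)} = \left(p + p^{2}\right) + p = p^{2} + 2 p$)
$D{\left(b,C \right)} = \frac{1}{7} + C + b$ ($D{\left(b,C \right)} = \left(b + C\right) + \frac{1}{7} = \left(C + b\right) + \frac{1}{7} = \frac{1}{7} + C + b$)
$a{\left(P \right)} = - 2 P$
$34080 + a{\left(D{\left(3,Z{\left(-2 \right)} \right)} \right)} = 34080 - 2 \left(\frac{1}{7} - 2 \left(2 - 2\right) + 3\right) = 34080 - 2 \left(\frac{1}{7} - 0 + 3\right) = 34080 - 2 \left(\frac{1}{7} + 0 + 3\right) = 34080 - \frac{44}{7} = \frac{238516}{7}$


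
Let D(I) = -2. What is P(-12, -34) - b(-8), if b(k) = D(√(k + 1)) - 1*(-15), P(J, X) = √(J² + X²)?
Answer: -13 + 10*√13 ≈ 23.056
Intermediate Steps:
b(k) = 13 (b(k) = -2 - 1*(-15) = -2 + 15 = 13)
P(-12, -34) - b(-8) = √((-12)² + (-34)²) - 1*13 = √(144 + 1156) - 13 = √1300 - 13 = 10*√13 - 13 = -13 + 10*√13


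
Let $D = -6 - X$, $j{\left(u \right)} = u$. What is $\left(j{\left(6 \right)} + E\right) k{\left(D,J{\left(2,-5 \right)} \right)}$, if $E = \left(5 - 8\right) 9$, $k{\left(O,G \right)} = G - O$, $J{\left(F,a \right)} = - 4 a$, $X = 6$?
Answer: $-672$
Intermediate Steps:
$D = -12$ ($D = -6 - 6 = -12$)
$E = -27$ ($E = \left(-3\right) 9 = -27$)
$\left(j{\left(6 \right)} + E\right) k{\left(D,J{\left(2,-5 \right)} \right)} = \left(6 - 27\right) \left(\left(-4\right) \left(-5\right) - -12\right) = - 21 \left(20 + 12\right) = \left(-21\right) 32 = -672$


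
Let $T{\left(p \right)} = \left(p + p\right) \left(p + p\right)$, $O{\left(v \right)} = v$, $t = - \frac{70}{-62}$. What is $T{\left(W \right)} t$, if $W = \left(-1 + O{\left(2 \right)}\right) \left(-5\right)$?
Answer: $\frac{3500}{31} \approx 112.9$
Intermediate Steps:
$t = \frac{35}{31}$ ($t = \left(-70\right) \left(- \frac{1}{62}\right) = \frac{35}{31} \approx 1.129$)
$W = -5$ ($W = \left(-1 + 2\right) \left(-5\right) = 1 \left(-5\right) = -5$)
$T{\left(p \right)} = 4 p^{2}$ ($T{\left(p \right)} = 2 p 2 p = 4 p^{2}$)
$T{\left(W \right)} t = 4 \left(-5\right)^{2} \cdot \frac{35}{31} = 4 \cdot 25 \cdot \frac{35}{31} = 100 \cdot \frac{35}{31} = \frac{3500}{31}$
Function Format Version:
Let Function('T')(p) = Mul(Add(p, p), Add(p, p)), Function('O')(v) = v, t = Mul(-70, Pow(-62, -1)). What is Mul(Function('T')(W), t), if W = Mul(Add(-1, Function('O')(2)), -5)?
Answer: Rational(3500, 31) ≈ 112.90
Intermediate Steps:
t = Rational(35, 31) (t = Mul(-70, Rational(-1, 62)) = Rational(35, 31) ≈ 1.1290)
W = -5 (W = Mul(Add(-1, 2), -5) = Mul(1, -5) = -5)
Function('T')(p) = Mul(4, Pow(p, 2)) (Function('T')(p) = Mul(Mul(2, p), Mul(2, p)) = Mul(4, Pow(p, 2)))
Mul(Function('T')(W), t) = Mul(Mul(4, Pow(-5, 2)), Rational(35, 31)) = Mul(Mul(4, 25), Rational(35, 31)) = Mul(100, Rational(35, 31)) = Rational(3500, 31)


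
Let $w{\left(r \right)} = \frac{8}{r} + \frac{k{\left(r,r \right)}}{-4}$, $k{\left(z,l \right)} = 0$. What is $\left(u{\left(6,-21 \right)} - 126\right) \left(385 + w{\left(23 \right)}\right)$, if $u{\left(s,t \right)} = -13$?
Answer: $- \frac{1231957}{23} \approx -53563.0$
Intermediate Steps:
$w{\left(r \right)} = \frac{8}{r}$ ($w{\left(r \right)} = \frac{8}{r} + \frac{0}{-4} = \frac{8}{r} + 0 \left(- \frac{1}{4}\right) = \frac{8}{r} + 0 = \frac{8}{r}$)
$\left(u{\left(6,-21 \right)} - 126\right) \left(385 + w{\left(23 \right)}\right) = \left(-13 - 126\right) \left(385 + \frac{8}{23}\right) = - 139 \left(385 + 8 \cdot \frac{1}{23}\right) = - 139 \left(385 + \frac{8}{23}\right) = \left(-139\right) \frac{8863}{23} = - \frac{1231957}{23}$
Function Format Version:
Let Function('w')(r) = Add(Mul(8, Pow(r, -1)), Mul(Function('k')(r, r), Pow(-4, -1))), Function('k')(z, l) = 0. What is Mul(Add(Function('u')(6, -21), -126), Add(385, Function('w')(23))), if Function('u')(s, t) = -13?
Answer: Rational(-1231957, 23) ≈ -53563.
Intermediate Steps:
Function('w')(r) = Mul(8, Pow(r, -1)) (Function('w')(r) = Add(Mul(8, Pow(r, -1)), Mul(0, Pow(-4, -1))) = Add(Mul(8, Pow(r, -1)), Mul(0, Rational(-1, 4))) = Add(Mul(8, Pow(r, -1)), 0) = Mul(8, Pow(r, -1)))
Mul(Add(Function('u')(6, -21), -126), Add(385, Function('w')(23))) = Mul(Add(-13, -126), Add(385, Mul(8, Pow(23, -1)))) = Mul(-139, Add(385, Mul(8, Rational(1, 23)))) = Mul(-139, Add(385, Rational(8, 23))) = Mul(-139, Rational(8863, 23)) = Rational(-1231957, 23)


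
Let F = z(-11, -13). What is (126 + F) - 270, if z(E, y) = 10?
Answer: -134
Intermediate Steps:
F = 10
(126 + F) - 270 = (126 + 10) - 270 = 136 - 270 = -134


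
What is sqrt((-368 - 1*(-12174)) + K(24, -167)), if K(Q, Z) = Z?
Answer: sqrt(11639) ≈ 107.88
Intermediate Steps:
sqrt((-368 - 1*(-12174)) + K(24, -167)) = sqrt((-368 - 1*(-12174)) - 167) = sqrt((-368 + 12174) - 167) = sqrt(11806 - 167) = sqrt(11639)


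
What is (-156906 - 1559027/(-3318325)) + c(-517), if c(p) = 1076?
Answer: -517093025723/3318325 ≈ -1.5583e+5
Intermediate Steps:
(-156906 - 1559027/(-3318325)) + c(-517) = (-156906 - 1559027/(-3318325)) + 1076 = (-156906 - 1559027*(-1/3318325)) + 1076 = (-156906 + 1559027/3318325) + 1076 = -520663543423/3318325 + 1076 = -517093025723/3318325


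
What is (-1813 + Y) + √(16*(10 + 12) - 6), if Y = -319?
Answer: -2132 + √346 ≈ -2113.4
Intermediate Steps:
(-1813 + Y) + √(16*(10 + 12) - 6) = (-1813 - 319) + √(16*(10 + 12) - 6) = -2132 + √(16*22 - 6) = -2132 + √(352 - 6) = -2132 + √346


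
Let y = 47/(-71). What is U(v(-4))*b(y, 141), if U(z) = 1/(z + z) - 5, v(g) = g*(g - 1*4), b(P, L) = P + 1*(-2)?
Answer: 60291/4544 ≈ 13.268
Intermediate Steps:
y = -47/71 (y = 47*(-1/71) = -47/71 ≈ -0.66197)
b(P, L) = -2 + P (b(P, L) = P - 2 = -2 + P)
v(g) = g*(-4 + g) (v(g) = g*(g - 4) = g*(-4 + g))
U(z) = -5 + 1/(2*z) (U(z) = 1/(2*z) - 5 = -5 + 1/(2*z))
U(v(-4))*b(y, 141) = (-5 + 1/(2*((-4*(-4 - 4)))))*(-2 - 47/71) = (-5 + 1/(2*((-4*(-8)))))*(-189/71) = (-5 + (1/2)/32)*(-189/71) = (-5 + (1/2)*(1/32))*(-189/71) = (-5 + 1/64)*(-189/71) = -319/64*(-189/71) = 60291/4544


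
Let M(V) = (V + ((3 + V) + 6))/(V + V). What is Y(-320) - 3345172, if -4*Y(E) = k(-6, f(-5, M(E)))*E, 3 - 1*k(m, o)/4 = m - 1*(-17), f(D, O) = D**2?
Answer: -3347732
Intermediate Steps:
M(V) = (9 + 2*V)/(2*V) (M(V) = (V + (9 + V))/((2*V)) = (9 + 2*V)*(1/(2*V)) = (9 + 2*V)/(2*V))
k(m, o) = -56 - 4*m (k(m, o) = 12 - 4*(m - 1*(-17)) = 12 - 4*(m + 17) = 12 - 4*(17 + m) = 12 + (-68 - 4*m) = -56 - 4*m)
Y(E) = 8*E (Y(E) = -(-56 - 4*(-6))*E/4 = -(-56 + 24)*E/4 = -(-8)*E = 8*E)
Y(-320) - 3345172 = 8*(-320) - 3345172 = -2560 - 3345172 = -3347732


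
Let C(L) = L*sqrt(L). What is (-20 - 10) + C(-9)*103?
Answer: -30 - 2781*I ≈ -30.0 - 2781.0*I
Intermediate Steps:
C(L) = L**(3/2)
(-20 - 10) + C(-9)*103 = (-20 - 10) + (-9)**(3/2)*103 = -30 - 27*I*103 = -30 - 2781*I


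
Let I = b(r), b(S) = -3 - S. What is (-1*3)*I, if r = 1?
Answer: 12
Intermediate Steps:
I = -4 (I = -3 - 1*1 = -3 - 1 = -4)
(-1*3)*I = -1*3*(-4) = -3*(-4) = 12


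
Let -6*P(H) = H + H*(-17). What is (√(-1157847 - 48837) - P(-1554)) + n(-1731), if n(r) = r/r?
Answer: 4145 + 6*I*√33519 ≈ 4145.0 + 1098.5*I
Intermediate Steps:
n(r) = 1
P(H) = 8*H/3 (P(H) = -(H + H*(-17))/6 = -(H - 17*H)/6 = -(-8)*H/3 = 8*H/3)
(√(-1157847 - 48837) - P(-1554)) + n(-1731) = (√(-1157847 - 48837) - 8*(-1554)/3) + 1 = (√(-1206684) - 1*(-4144)) + 1 = (6*I*√33519 + 4144) + 1 = (4144 + 6*I*√33519) + 1 = 4145 + 6*I*√33519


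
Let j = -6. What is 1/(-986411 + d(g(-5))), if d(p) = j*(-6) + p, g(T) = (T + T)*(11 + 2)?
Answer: -1/986505 ≈ -1.0137e-6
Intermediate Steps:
g(T) = 26*T (g(T) = (2*T)*13 = 26*T)
d(p) = 36 + p (d(p) = -6*(-6) + p = 36 + p)
1/(-986411 + d(g(-5))) = 1/(-986411 + (36 + 26*(-5))) = 1/(-986411 + (36 - 130)) = 1/(-986411 - 94) = 1/(-986505) = -1/986505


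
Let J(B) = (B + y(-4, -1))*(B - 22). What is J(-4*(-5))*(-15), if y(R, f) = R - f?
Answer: 510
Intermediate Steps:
J(B) = (-22 + B)*(-3 + B) (J(B) = (B + (-4 - 1*(-1)))*(B - 22) = (B + (-4 + 1))*(-22 + B) = (B - 3)*(-22 + B) = (-3 + B)*(-22 + B) = (-22 + B)*(-3 + B))
J(-4*(-5))*(-15) = (66 + (-4*(-5))² - (-100)*(-5))*(-15) = (66 + 20² - 25*20)*(-15) = (66 + 400 - 500)*(-15) = -34*(-15) = 510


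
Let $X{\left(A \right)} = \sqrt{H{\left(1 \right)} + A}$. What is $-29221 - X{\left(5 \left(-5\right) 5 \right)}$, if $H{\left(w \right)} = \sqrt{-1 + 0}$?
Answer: $-29221 - \sqrt{-125 + i} \approx -29221.0 - 11.18 i$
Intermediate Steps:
$H{\left(w \right)} = i$ ($H{\left(w \right)} = \sqrt{-1} = i$)
$X{\left(A \right)} = \sqrt{i + A}$
$-29221 - X{\left(5 \left(-5\right) 5 \right)} = -29221 - \sqrt{i + 5 \left(-5\right) 5} = -29221 - \sqrt{i - 125} = -29221 - \sqrt{-125 + i}$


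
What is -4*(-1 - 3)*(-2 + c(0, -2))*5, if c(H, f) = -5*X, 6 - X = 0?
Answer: -2560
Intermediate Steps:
X = 6 (X = 6 - 1*0 = 6 + 0 = 6)
c(H, f) = -30 (c(H, f) = -5*6 = -30)
-4*(-1 - 3)*(-2 + c(0, -2))*5 = -4*(-1 - 3)*(-2 - 30)*5 = -(-16)*(-32)*5 = -4*128*5 = -512*5 = -2560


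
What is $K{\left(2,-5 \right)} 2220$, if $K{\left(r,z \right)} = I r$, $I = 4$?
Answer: $17760$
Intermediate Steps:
$K{\left(r,z \right)} = 4 r$
$K{\left(2,-5 \right)} 2220 = 4 \cdot 2 \cdot 2220 = 8 \cdot 2220 = 17760$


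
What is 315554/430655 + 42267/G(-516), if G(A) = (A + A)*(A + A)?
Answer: 118091692727/152885970240 ≈ 0.77242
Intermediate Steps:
G(A) = 4*A**2 (G(A) = (2*A)*(2*A) = 4*A**2)
315554/430655 + 42267/G(-516) = 315554/430655 + 42267/((4*(-516)**2)) = 315554*(1/430655) + 42267/((4*266256)) = 315554/430655 + 42267/1065024 = 315554/430655 + 42267*(1/1065024) = 315554/430655 + 14089/355008 = 118091692727/152885970240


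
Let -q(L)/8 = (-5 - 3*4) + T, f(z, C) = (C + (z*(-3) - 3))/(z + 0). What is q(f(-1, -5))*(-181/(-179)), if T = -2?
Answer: 27512/179 ≈ 153.70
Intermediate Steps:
f(z, C) = (-3 + C - 3*z)/z (f(z, C) = (C + (-3*z - 3))/z = (C + (-3 - 3*z))/z = (-3 + C - 3*z)/z)
q(L) = 152 (q(L) = -8*((-5 - 3*4) - 2) = -8*((-5 - 12) - 2) = -8*(-17 - 2) = -8*(-19) = 152)
q(f(-1, -5))*(-181/(-179)) = 152*(-181/(-179)) = 152*(-181*(-1/179)) = 152*(181/179) = 27512/179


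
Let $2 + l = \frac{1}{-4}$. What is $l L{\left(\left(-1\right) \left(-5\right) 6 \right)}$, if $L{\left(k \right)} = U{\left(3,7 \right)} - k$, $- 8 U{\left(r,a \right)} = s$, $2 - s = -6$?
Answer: $\frac{279}{4} \approx 69.75$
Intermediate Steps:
$s = 8$ ($s = 2 - -6 = 2 + 6 = 8$)
$U{\left(r,a \right)} = -1$ ($U{\left(r,a \right)} = \left(- \frac{1}{8}\right) 8 = -1$)
$l = - \frac{9}{4}$ ($l = -2 + \frac{1}{-4} = -2 - \frac{1}{4} = - \frac{9}{4} \approx -2.25$)
$L{\left(k \right)} = -1 - k$
$l L{\left(\left(-1\right) \left(-5\right) 6 \right)} = - \frac{9 \left(-1 - \left(-1\right) \left(-5\right) 6\right)}{4} = - \frac{9 \left(-1 - 5 \cdot 6\right)}{4} = - \frac{9 \left(-1 - 30\right)}{4} = \left(- \frac{9}{4}\right) \left(-31\right) = \frac{279}{4}$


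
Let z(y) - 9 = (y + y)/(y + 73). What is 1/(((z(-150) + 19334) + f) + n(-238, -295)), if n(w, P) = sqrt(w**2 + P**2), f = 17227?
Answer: 216846630/7930074302599 - 5929*sqrt(143669)/7930074302599 ≈ 2.7061e-5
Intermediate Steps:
z(y) = 9 + 2*y/(73 + y) (z(y) = 9 + (y + y)/(y + 73) = 9 + (2*y)/(73 + y) = 9 + 2*y/(73 + y))
n(w, P) = sqrt(P**2 + w**2)
1/(((z(-150) + 19334) + f) + n(-238, -295)) = 1/((((657 + 11*(-150))/(73 - 150) + 19334) + 17227) + sqrt((-295)**2 + (-238)**2)) = 1/((((657 - 1650)/(-77) + 19334) + 17227) + sqrt(87025 + 56644)) = 1/(((-1/77*(-993) + 19334) + 17227) + sqrt(143669)) = 1/(((993/77 + 19334) + 17227) + sqrt(143669)) = 1/((1489711/77 + 17227) + sqrt(143669)) = 1/(2816190/77 + sqrt(143669))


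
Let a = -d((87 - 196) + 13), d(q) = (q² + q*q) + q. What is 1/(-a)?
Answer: 1/18336 ≈ 5.4537e-5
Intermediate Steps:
d(q) = q + 2*q² (d(q) = (q² + q²) + q = 2*q² + q = q + 2*q²)
a = -18336 (a = -((87 - 196) + 13)*(1 + 2*((87 - 196) + 13)) = -(-109 + 13)*(1 + 2*(-109 + 13)) = -(-96)*(1 + 2*(-96)) = -(-96)*(1 - 192) = -(-96)*(-191) = -1*18336 = -18336)
1/(-a) = 1/(-1*(-18336)) = 1/18336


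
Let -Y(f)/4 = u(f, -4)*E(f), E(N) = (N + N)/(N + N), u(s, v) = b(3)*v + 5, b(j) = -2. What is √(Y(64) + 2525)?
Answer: √2473 ≈ 49.729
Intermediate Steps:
u(s, v) = 5 - 2*v (u(s, v) = -2*v + 5 = 5 - 2*v)
E(N) = 1 (E(N) = (2*N)/((2*N)) = (2*N)*(1/(2*N)) = 1)
Y(f) = -52 (Y(f) = -4*(5 - 2*(-4)) = -4*(5 + 8) = -52)
√(Y(64) + 2525) = √(-52 + 2525) = √2473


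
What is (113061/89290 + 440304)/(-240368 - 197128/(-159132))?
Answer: -1564062964823043/853836594867980 ≈ -1.8318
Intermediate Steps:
(113061/89290 + 440304)/(-240368 - 197128/(-159132)) = (113061*(1/89290) + 440304)/(-240368 - 197128*(-1/159132)) = (113061/89290 + 440304)/(-240368 + 49282/39783) = 39314857221/(89290*(-9562510862/39783)) = (39314857221/89290)*(-39783/9562510862) = -1564062964823043/853836594867980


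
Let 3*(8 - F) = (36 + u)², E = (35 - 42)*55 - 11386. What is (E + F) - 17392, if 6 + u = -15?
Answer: -29230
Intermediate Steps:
u = -21 (u = -6 - 15 = -21)
E = -11771 (E = -7*55 - 11386 = -385 - 11386 = -11771)
F = -67 (F = 8 - (36 - 21)²/3 = 8 - ⅓*15² = 8 - ⅓*225 = 8 - 75 = -67)
(E + F) - 17392 = (-11771 - 67) - 17392 = -11838 - 17392 = -29230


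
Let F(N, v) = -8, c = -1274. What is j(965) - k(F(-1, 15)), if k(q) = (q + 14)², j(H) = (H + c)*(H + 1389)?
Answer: -727422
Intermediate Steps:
j(H) = (-1274 + H)*(1389 + H) (j(H) = (H - 1274)*(H + 1389) = (-1274 + H)*(1389 + H))
k(q) = (14 + q)²
j(965) - k(F(-1, 15)) = (-1769586 + 965² + 115*965) - (14 - 8)² = (-1769586 + 931225 + 110975) - 1*6² = -727386 - 1*36 = -727386 - 36 = -727422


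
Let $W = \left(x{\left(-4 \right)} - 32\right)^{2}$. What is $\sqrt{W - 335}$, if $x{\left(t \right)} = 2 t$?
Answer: $\sqrt{1265} \approx 35.567$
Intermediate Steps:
$W = 1600$ ($W = \left(2 \left(-4\right) - 32\right)^{2} = \left(-8 - 32\right)^{2} = \left(-40\right)^{2} = 1600$)
$\sqrt{W - 335} = \sqrt{1600 - 335} = \sqrt{1265}$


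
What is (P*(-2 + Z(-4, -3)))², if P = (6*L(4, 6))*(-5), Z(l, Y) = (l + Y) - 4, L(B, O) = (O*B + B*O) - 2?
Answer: 321843600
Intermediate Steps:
L(B, O) = -2 + 2*B*O (L(B, O) = (B*O + B*O) - 2 = 2*B*O - 2 = -2 + 2*B*O)
Z(l, Y) = -4 + Y + l (Z(l, Y) = (Y + l) - 4 = -4 + Y + l)
P = -1380 (P = (6*(-2 + 2*4*6))*(-5) = (6*(-2 + 48))*(-5) = (6*46)*(-5) = 276*(-5) = -1380)
(P*(-2 + Z(-4, -3)))² = (-1380*(-2 + (-4 - 3 - 4)))² = (-1380*(-2 - 11))² = (-1380*(-13))² = 17940² = 321843600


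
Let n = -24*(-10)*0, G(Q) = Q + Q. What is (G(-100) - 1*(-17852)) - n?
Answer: 17652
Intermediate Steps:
G(Q) = 2*Q
n = 0 (n = 240*0 = 0)
(G(-100) - 1*(-17852)) - n = (2*(-100) - 1*(-17852)) - 1*0 = (-200 + 17852) + 0 = 17652 + 0 = 17652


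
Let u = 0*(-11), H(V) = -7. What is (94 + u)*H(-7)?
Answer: -658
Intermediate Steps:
u = 0
(94 + u)*H(-7) = (94 + 0)*(-7) = 94*(-7) = -658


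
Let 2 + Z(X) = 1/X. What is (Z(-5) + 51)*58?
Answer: 14152/5 ≈ 2830.4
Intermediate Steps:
Z(X) = -2 + 1/X
(Z(-5) + 51)*58 = ((-2 + 1/(-5)) + 51)*58 = ((-2 - ⅕) + 51)*58 = (-11/5 + 51)*58 = (244/5)*58 = 14152/5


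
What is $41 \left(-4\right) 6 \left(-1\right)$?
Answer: $984$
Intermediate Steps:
$41 \left(-4\right) 6 \left(-1\right) = 41 \left(\left(-24\right) \left(-1\right)\right) = 41 \cdot 24 = 984$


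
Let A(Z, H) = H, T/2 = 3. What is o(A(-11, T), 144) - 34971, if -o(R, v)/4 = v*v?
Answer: -117915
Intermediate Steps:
T = 6 (T = 2*3 = 6)
o(R, v) = -4*v² (o(R, v) = -4*v*v = -4*v²)
o(A(-11, T), 144) - 34971 = -4*144² - 34971 = -4*20736 - 34971 = -82944 - 34971 = -117915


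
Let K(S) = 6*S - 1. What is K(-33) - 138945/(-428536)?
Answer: -85139719/428536 ≈ -198.68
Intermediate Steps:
K(S) = -1 + 6*S
K(-33) - 138945/(-428536) = (-1 + 6*(-33)) - 138945/(-428536) = (-1 - 198) - 138945*(-1/428536) = -199 + 138945/428536 = -85139719/428536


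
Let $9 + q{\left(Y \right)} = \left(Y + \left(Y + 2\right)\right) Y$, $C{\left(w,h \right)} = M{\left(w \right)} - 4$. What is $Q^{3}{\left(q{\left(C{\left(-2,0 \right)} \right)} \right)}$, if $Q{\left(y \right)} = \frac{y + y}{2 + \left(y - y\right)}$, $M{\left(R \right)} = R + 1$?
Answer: $29791$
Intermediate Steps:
$M{\left(R \right)} = 1 + R$
$C{\left(w,h \right)} = -3 + w$ ($C{\left(w,h \right)} = \left(1 + w\right) - 4 = -3 + w$)
$q{\left(Y \right)} = -9 + Y \left(2 + 2 Y\right)$ ($q{\left(Y \right)} = -9 + \left(Y + \left(Y + 2\right)\right) Y = -9 + \left(Y + \left(2 + Y\right)\right) Y = -9 + \left(2 + 2 Y\right) Y = -9 + Y \left(2 + 2 Y\right)$)
$Q{\left(y \right)} = y$ ($Q{\left(y \right)} = \frac{2 y}{2 + 0} = \frac{2 y}{2} = 2 y \frac{1}{2} = y$)
$Q^{3}{\left(q{\left(C{\left(-2,0 \right)} \right)} \right)} = \left(-9 + 2 \left(-3 - 2\right) + 2 \left(-3 - 2\right)^{2}\right)^{3} = \left(-9 + 2 \left(-5\right) + 2 \left(-5\right)^{2}\right)^{3} = \left(-9 - 10 + 2 \cdot 25\right)^{3} = \left(-9 - 10 + 50\right)^{3} = 31^{3} = 29791$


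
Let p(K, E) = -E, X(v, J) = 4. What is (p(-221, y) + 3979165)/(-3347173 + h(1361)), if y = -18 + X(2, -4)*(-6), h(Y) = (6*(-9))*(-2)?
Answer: -3979207/3347065 ≈ -1.1889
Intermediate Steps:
h(Y) = 108 (h(Y) = -54*(-2) = 108)
y = -42 (y = -18 + 4*(-6) = -18 - 24 = -42)
(p(-221, y) + 3979165)/(-3347173 + h(1361)) = (-1*(-42) + 3979165)/(-3347173 + 108) = (42 + 3979165)/(-3347065) = 3979207*(-1/3347065) = -3979207/3347065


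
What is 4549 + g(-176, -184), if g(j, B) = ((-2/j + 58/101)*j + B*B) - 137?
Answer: 3854658/101 ≈ 38165.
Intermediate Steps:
g(j, B) = -137 + B² + j*(58/101 - 2/j) (g(j, B) = ((-2/j + 58*(1/101))*j + B²) - 137 = ((-2/j + 58/101)*j + B²) - 137 = ((58/101 - 2/j)*j + B²) - 137 = (j*(58/101 - 2/j) + B²) - 137 = (B² + j*(58/101 - 2/j)) - 137 = -137 + B² + j*(58/101 - 2/j))
4549 + g(-176, -184) = 4549 + (-139 + (-184)² + (58/101)*(-176)) = 4549 + (-139 + 33856 - 10208/101) = 4549 + 3395209/101 = 3854658/101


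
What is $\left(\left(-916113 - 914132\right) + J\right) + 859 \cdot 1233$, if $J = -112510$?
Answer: $-883608$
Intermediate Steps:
$\left(\left(-916113 - 914132\right) + J\right) + 859 \cdot 1233 = \left(\left(-916113 - 914132\right) - 112510\right) + 859 \cdot 1233 = \left(\left(-916113 - 914132\right) - 112510\right) + 1059147 = \left(-1830245 - 112510\right) + 1059147 = -1942755 + 1059147 = -883608$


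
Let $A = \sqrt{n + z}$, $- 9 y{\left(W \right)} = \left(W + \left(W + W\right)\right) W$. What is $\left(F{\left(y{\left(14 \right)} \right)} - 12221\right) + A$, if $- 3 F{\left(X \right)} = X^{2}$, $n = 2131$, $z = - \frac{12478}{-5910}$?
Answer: $- \frac{368383}{27} + \frac{4 \sqrt{1164148845}}{2955} \approx -13598.0$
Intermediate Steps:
$z = \frac{6239}{2955}$ ($z = \left(-12478\right) \left(- \frac{1}{5910}\right) = \frac{6239}{2955} \approx 2.1113$)
$y{\left(W \right)} = - \frac{W^{2}}{3}$ ($y{\left(W \right)} = - \frac{\left(W + \left(W + W\right)\right) W}{9} = - \frac{\left(W + 2 W\right) W}{9} = - \frac{3 W W}{9} = - \frac{3 W^{2}}{9} = - \frac{W^{2}}{3}$)
$A = \frac{4 \sqrt{1164148845}}{2955}$ ($A = \sqrt{2131 + \frac{6239}{2955}} = \sqrt{\frac{6303344}{2955}} = \frac{4 \sqrt{1164148845}}{2955} \approx 46.186$)
$F{\left(X \right)} = - \frac{X^{2}}{3}$
$\left(F{\left(y{\left(14 \right)} \right)} - 12221\right) + A = \left(- \frac{\left(- \frac{14^{2}}{3}\right)^{2}}{3} - 12221\right) + \frac{4 \sqrt{1164148845}}{2955} = \left(- \frac{\left(\left(- \frac{1}{3}\right) 196\right)^{2}}{3} - 12221\right) + \frac{4 \sqrt{1164148845}}{2955} = \left(- \frac{\left(- \frac{196}{3}\right)^{2}}{3} - 12221\right) + \frac{4 \sqrt{1164148845}}{2955} = \left(\left(- \frac{1}{3}\right) \frac{38416}{9} - 12221\right) + \frac{4 \sqrt{1164148845}}{2955} = \left(- \frac{38416}{27} - 12221\right) + \frac{4 \sqrt{1164148845}}{2955} = - \frac{368383}{27} + \frac{4 \sqrt{1164148845}}{2955}$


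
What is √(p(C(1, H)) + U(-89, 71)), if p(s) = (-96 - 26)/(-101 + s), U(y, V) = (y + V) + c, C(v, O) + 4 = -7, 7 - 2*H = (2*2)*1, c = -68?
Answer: I*√66570/28 ≈ 9.2147*I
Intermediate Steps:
H = 3/2 (H = 7/2 - 2*2/2 = 7/2 - 2 = 3/2 ≈ 1.5000)
C(v, O) = -11 (C(v, O) = -4 - 7 = -11)
U(y, V) = -68 + V + y (U(y, V) = (y + V) - 68 = (V + y) - 68 = -68 + V + y)
p(s) = -122/(-101 + s)
√(p(C(1, H)) + U(-89, 71)) = √(-122/(-101 - 11) + (-68 + 71 - 89)) = √(-122/(-112) - 86) = √(-122*(-1/112) - 86) = √(61/56 - 86) = √(-4755/56) = I*√66570/28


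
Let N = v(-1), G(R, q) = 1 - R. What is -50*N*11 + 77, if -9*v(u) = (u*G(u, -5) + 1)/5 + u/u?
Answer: 1133/9 ≈ 125.89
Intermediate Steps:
v(u) = -2/15 - u*(1 - u)/45 (v(u) = -((u*(1 - u) + 1)/5 + u/u)/9 = -((1 + u*(1 - u))*(⅕) + 1)/9 = -((⅕ + u*(1 - u)/5) + 1)/9 = -(6/5 + u*(1 - u)/5)/9 = -2/15 - u*(1 - u)/45)
N = -4/45 (N = -2/15 + (1/45)*(-1)*(-1 - 1) = -2/15 + (1/45)*(-1)*(-2) = -2/15 + 2/45 = -4/45 ≈ -0.088889)
-50*N*11 + 77 = -(-40)*11/9 + 77 = -50*(-44/45) + 77 = 440/9 + 77 = 1133/9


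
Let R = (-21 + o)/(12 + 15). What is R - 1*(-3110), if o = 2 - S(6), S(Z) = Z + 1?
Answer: 83944/27 ≈ 3109.0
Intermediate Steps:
S(Z) = 1 + Z
o = -5 (o = 2 - (1 + 6) = 2 - 1*7 = 2 - 7 = -5)
R = -26/27 (R = (-21 - 5)/(12 + 15) = -26/27 ≈ -0.96296)
R - 1*(-3110) = -26/27 - 1*(-3110) = -26/27 + 3110 = 83944/27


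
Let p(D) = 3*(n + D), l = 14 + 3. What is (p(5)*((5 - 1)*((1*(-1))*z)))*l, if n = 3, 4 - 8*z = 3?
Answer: -204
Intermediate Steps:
z = 1/8 (z = 1/2 - 1/8*3 = 1/2 - 3/8 = 1/8 ≈ 0.12500)
l = 17
p(D) = 9 + 3*D (p(D) = 3*(3 + D) = 9 + 3*D)
(p(5)*((5 - 1)*((1*(-1))*z)))*l = ((9 + 3*5)*((5 - 1)*((1*(-1))*(1/8))))*17 = ((9 + 15)*(4*(-1*1/8)))*17 = (24*(4*(-1/8)))*17 = (24*(-1/2))*17 = -12*17 = -204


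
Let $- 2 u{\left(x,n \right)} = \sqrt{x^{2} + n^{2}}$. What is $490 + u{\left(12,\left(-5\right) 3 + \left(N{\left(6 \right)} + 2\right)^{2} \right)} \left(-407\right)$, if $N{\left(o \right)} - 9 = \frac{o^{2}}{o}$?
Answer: $490 + 407 \sqrt{18805} \approx 56302.0$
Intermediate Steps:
$N{\left(o \right)} = 9 + o$ ($N{\left(o \right)} = 9 + \frac{o^{2}}{o} = 9 + o$)
$u{\left(x,n \right)} = - \frac{\sqrt{n^{2} + x^{2}}}{2}$ ($u{\left(x,n \right)} = - \frac{\sqrt{x^{2} + n^{2}}}{2} = - \frac{\sqrt{n^{2} + x^{2}}}{2}$)
$490 + u{\left(12,\left(-5\right) 3 + \left(N{\left(6 \right)} + 2\right)^{2} \right)} \left(-407\right) = 490 + - \frac{\sqrt{\left(\left(-5\right) 3 + \left(\left(9 + 6\right) + 2\right)^{2}\right)^{2} + 12^{2}}}{2} \left(-407\right) = 490 + - \frac{\sqrt{\left(-15 + \left(15 + 2\right)^{2}\right)^{2} + 144}}{2} \left(-407\right) = 490 + - \frac{\sqrt{\left(-15 + 17^{2}\right)^{2} + 144}}{2} \left(-407\right) = 490 + - \frac{\sqrt{\left(-15 + 289\right)^{2} + 144}}{2} \left(-407\right) = 490 + - \frac{\sqrt{274^{2} + 144}}{2} \left(-407\right) = 490 + - \frac{\sqrt{75076 + 144}}{2} \left(-407\right) = 490 + - \frac{\sqrt{75220}}{2} \left(-407\right) = 490 + - \frac{2 \sqrt{18805}}{2} \left(-407\right) = 490 + - \sqrt{18805} \left(-407\right) = 490 + 407 \sqrt{18805}$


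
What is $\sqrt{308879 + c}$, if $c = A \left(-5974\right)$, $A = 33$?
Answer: $\sqrt{111737} \approx 334.27$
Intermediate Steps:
$c = -197142$ ($c = 33 \left(-5974\right) = -197142$)
$\sqrt{308879 + c} = \sqrt{308879 - 197142} = \sqrt{111737}$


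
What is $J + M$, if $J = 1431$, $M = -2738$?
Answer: $-1307$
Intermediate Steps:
$J + M = 1431 - 2738 = -1307$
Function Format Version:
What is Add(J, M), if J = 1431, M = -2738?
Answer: -1307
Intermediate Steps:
Add(J, M) = Add(1431, -2738) = -1307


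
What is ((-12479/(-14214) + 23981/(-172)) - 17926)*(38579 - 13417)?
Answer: -12078949110719/26574 ≈ -4.5454e+8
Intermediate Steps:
((-12479/(-14214) + 23981/(-172)) - 17926)*(38579 - 13417) = ((-12479*(-1/14214) + 23981*(-1/172)) - 17926)*25162 = ((12479/14214 - 23981/172) - 17926)*25162 = (-169359773/1222404 - 17926)*25162 = -22082173877/1222404*25162 = -12078949110719/26574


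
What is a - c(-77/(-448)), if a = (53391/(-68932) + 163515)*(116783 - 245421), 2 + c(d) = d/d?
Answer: -724962770327425/34466 ≈ -2.1034e+10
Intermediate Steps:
c(d) = -1 (c(d) = -2 + d/d = -2 + 1 = -1)
a = -724962770361891/34466 (a = (53391*(-1/68932) + 163515)*(-128638) = (-53391/68932 + 163515)*(-128638) = (11271362589/68932)*(-128638) = -724962770361891/34466 ≈ -2.1034e+10)
a - c(-77/(-448)) = -724962770361891/34466 - 1*(-1) = -724962770361891/34466 + 1 = -724962770327425/34466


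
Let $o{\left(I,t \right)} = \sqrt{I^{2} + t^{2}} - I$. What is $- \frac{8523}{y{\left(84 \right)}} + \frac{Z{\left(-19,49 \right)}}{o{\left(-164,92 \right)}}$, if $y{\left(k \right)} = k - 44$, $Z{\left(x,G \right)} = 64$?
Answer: $- \frac{4534907}{21160} + \frac{16 \sqrt{2210}}{529} \approx -212.89$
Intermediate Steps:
$y{\left(k \right)} = -44 + k$
$- \frac{8523}{y{\left(84 \right)}} + \frac{Z{\left(-19,49 \right)}}{o{\left(-164,92 \right)}} = - \frac{8523}{-44 + 84} + \frac{64}{\sqrt{\left(-164\right)^{2} + 92^{2}} - -164} = - \frac{8523}{40} + \frac{64}{\sqrt{26896 + 8464} + 164} = \left(-8523\right) \frac{1}{40} + \frac{64}{\sqrt{35360} + 164} = - \frac{8523}{40} + \frac{64}{4 \sqrt{2210} + 164} = - \frac{8523}{40} + \frac{64}{164 + 4 \sqrt{2210}}$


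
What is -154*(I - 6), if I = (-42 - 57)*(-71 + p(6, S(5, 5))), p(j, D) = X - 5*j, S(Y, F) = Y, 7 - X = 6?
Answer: -1523676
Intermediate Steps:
X = 1 (X = 7 - 1*6 = 7 - 6 = 1)
p(j, D) = 1 - 5*j
I = 9900 (I = (-42 - 57)*(-71 + (1 - 5*6)) = -99*(-71 + (1 - 30)) = -99*(-71 - 29) = -99*(-100) = 9900)
-154*(I - 6) = -154*(9900 - 6) = -154*9894 = -1523676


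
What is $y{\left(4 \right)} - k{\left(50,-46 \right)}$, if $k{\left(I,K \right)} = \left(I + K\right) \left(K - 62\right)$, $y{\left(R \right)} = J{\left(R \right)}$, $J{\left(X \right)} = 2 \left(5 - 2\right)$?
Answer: $438$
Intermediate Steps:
$J{\left(X \right)} = 6$ ($J{\left(X \right)} = 2 \cdot 3 = 6$)
$y{\left(R \right)} = 6$
$k{\left(I,K \right)} = \left(-62 + K\right) \left(I + K\right)$ ($k{\left(I,K \right)} = \left(I + K\right) \left(-62 + K\right) = \left(-62 + K\right) \left(I + K\right)$)
$y{\left(4 \right)} - k{\left(50,-46 \right)} = 6 - \left(\left(-46\right)^{2} - 3100 - -2852 + 50 \left(-46\right)\right) = 6 - \left(2116 - 3100 + 2852 - 2300\right) = 6 - -432 = 6 + 432 = 438$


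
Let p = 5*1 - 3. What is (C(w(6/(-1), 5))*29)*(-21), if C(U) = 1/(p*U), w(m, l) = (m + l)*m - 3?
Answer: -203/2 ≈ -101.50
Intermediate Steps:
p = 2 (p = 5 - 3 = 2)
w(m, l) = -3 + m*(l + m) (w(m, l) = (l + m)*m - 3 = m*(l + m) - 3 = -3 + m*(l + m))
C(U) = 1/(2*U)
(C(w(6/(-1), 5))*29)*(-21) = ((1/(2*(-3 + (6/(-1))² + 5*(6/(-1)))))*29)*(-21) = ((1/(2*(-3 + (6*(-1))² + 5*(6*(-1)))))*29)*(-21) = ((1/(2*(-3 + (-6)² + 5*(-6))))*29)*(-21) = ((1/(2*(-3 + 36 - 30)))*29)*(-21) = (((½)/3)*29)*(-21) = (((½)*(⅓))*29)*(-21) = ((⅙)*29)*(-21) = (29/6)*(-21) = -203/2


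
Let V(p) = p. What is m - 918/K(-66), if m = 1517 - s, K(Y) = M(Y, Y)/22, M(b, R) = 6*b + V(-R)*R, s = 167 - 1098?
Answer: 9809/4 ≈ 2452.3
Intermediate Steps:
s = -931
M(b, R) = -R² + 6*b (M(b, R) = 6*b + (-R)*R = 6*b - R² = -R² + 6*b)
K(Y) = -Y²/22 + 3*Y/11 (K(Y) = (-Y² + 6*Y)/22 = (-Y² + 6*Y)*(1/22) = -Y²/22 + 3*Y/11)
m = 2448 (m = 1517 - 1*(-931) = 1517 + 931 = 2448)
m - 918/K(-66) = 2448 - 918*(-1/(3*(6 - 1*(-66)))) = 2448 - 918*(-1/(3*(6 + 66))) = 2448 - 918/((1/22)*(-66)*72) = 2448 - 918/(-216) = 2448 - 918*(-1/216) = 2448 + 17/4 = 9809/4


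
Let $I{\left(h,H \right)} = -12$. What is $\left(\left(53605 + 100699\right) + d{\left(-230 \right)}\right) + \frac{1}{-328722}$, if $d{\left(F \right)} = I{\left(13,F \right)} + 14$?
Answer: $\frac{50723776931}{328722} \approx 1.5431 \cdot 10^{5}$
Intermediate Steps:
$d{\left(F \right)} = 2$ ($d{\left(F \right)} = -12 + 14 = 2$)
$\left(\left(53605 + 100699\right) + d{\left(-230 \right)}\right) + \frac{1}{-328722} = \left(\left(53605 + 100699\right) + 2\right) + \frac{1}{-328722} = \left(154304 + 2\right) - \frac{1}{328722} = 154306 - \frac{1}{328722} = \frac{50723776931}{328722}$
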